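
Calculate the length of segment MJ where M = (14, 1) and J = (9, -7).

The horizontal distance is |9 - 14| = 5 and the vertical distance is |-7 - 1| = 8.
By the Pythagorean theorem, d = sqrt(5^2 + 8^2) = sqrt(89).

sqrt(89)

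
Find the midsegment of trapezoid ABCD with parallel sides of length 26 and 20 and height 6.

The midsegment of a trapezoid = (base1 + base2) / 2
midsegment = (26 + 20) / 2
midsegment = 46 / 2
midsegment = 23

23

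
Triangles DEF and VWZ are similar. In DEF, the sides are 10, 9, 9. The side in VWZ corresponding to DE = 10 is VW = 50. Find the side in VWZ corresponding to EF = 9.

k = 50/10 = 5. WZ = 5 * 9 = 45.

45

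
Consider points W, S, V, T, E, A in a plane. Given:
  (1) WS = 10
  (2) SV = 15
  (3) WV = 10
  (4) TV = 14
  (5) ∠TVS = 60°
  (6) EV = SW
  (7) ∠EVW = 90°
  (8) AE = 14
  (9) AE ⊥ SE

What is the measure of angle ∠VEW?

From the given relations: EV = SW = 10.
Step 1: By the law of cosines on triangle EVW: EW² = 10² + 10² − 2·10·10·cos(90°) = 200, so EW = 10·√2.
Step 2: By the inverse law of cosines on triangle VEW: cos(∠VEW) = (10² + (10·√2)² − 10²) / (2·10·10·√2) = 200/282.84 = 0.7071, so ∠VEW = 45°.

Therefore, the measure of angle ∠VEW = 45°.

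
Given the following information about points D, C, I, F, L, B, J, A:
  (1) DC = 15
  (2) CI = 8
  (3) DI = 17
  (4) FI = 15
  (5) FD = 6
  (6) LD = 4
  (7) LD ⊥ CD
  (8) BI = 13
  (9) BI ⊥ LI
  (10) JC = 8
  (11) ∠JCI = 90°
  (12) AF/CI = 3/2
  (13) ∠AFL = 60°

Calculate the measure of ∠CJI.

Step 1: By the law of cosines on triangle JCI: JI² = 8² + 8² − 2·8·8·cos(90°) = 128, so JI = 8·√2.
Step 2: By the inverse law of cosines on triangle CJI: cos(∠CJI) = (8² + (8·√2)² − 8²) / (2·8·8·√2) = 128/181.02 = 0.7071, so ∠CJI = 45°.

Therefore, the measure of angle ∠CJI = 45°.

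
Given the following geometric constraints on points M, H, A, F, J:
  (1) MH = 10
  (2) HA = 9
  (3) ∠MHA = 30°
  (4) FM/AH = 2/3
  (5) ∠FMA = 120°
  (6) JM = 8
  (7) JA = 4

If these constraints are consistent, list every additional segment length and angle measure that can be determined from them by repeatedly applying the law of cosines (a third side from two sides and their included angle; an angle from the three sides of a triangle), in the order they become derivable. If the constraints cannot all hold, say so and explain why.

The constraints are consistent. Derivable facts, in order:
After 1 step:
- MA ≈ 5.01
After 2 steps:
- AF ≈ 9.55
- ∠AJM = 30.96°
- ∠AMH = 63.89°
- ∠AMJ = 24.24°
- ∠HAM = 86.11°
- ∠JAM = 124.81°
After 3 steps:
- ∠AFM = 27.03°
- ∠FAM = 32.97°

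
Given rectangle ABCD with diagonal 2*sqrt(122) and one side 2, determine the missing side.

The diagonal of a rectangle forms a right triangle with the two sides.
Rearranging the Pythagorean theorem: missing side = sqrt(d^2 - known^2).
= sqrt(488 - 4) = sqrt(484) = 22.

22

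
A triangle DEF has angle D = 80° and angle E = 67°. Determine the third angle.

Let angle F = x. Then 80 + 67 + x = 180.
x = 180 - 147 = 33 degrees.

33 degrees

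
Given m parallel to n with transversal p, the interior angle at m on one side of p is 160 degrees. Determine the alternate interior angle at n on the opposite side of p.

Alternate interior angles are equal: 160 degrees.

160 degrees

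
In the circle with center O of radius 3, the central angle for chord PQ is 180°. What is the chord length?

Chord = 2(3) sin(90°) = 6

6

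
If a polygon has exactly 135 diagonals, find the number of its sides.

Using d = n(n - 3)/2, we solve 135 = n(n - 3)/2.
So n(n - 3) = 270.
Testing n = 18: 18 * 15 = 270 = 270. Correct.
The polygon has 18 sides.

18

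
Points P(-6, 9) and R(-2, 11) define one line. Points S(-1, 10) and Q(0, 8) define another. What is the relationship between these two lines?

Slope of line 1: m1 = (11 - 9)/(-2 - -6) = 2/4 = 1/2
Slope of line 2: m2 = (8 - 10)/(0 - -1) = -2/1 = -2
Two lines are perpendicular when the product of their slopes is -1 (negative reciprocals).
m1 * m2 = (1/2) * (-2) = -1, confirming perpendicularity.

Perpendicular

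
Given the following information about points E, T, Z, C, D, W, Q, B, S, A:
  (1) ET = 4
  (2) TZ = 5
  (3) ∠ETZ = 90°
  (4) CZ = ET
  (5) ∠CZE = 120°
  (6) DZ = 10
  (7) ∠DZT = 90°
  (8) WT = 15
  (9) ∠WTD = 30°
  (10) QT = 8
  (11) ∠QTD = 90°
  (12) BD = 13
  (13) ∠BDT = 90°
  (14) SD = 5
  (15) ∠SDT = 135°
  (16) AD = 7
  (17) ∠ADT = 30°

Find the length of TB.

Step 1: By the law of cosines on triangle DZT: DT² = 10² + 5² − 2·10·5·cos(90°) = 125, so DT = 5·√5.
Step 2: By the law of cosines on triangle TDB: TB² = (5·√5)² + 13² − 2·5·√5·13·cos(90°) = 294, so TB = 7·√6.

Therefore, the length of TB = 7·√6.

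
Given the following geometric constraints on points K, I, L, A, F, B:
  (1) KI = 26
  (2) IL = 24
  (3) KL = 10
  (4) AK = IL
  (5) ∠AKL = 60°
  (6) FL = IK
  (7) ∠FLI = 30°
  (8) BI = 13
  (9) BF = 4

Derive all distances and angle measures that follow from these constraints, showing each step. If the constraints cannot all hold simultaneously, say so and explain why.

The constraints are consistent.

From the given relations:
  AK = IL = 24
  FL = IK = 26

Step 1: From IL = 24, LF = 26, and ∠ILF = 30°, by the law of cosines:
  IF² = IL² + LF² - 2·IL·LF·cos(30°) = 576 + 676 - 1081 = 171.2
  IF ≈ 13.08

Step 2: From LK = 10, KA = 24, and ∠LKA = 60°, by the law of cosines:
  LA² = LK² + KA² - 2·LK·KA·cos(60°) = 100 + 576 - 240 = 436
  LA = 2·√109

Step 3: From KI = 26, KL = 10, IL = 24, by the inverse law of cosines:
  cos(∠IKL) = (KI² + KL² - IL²) / (2·KI·KL)
  ∠IKL = 67.38°

Step 4: From IK = 26, IL = 24, KL = 10, by the inverse law of cosines:
  cos(∠KIL) = (IK² + IL² - KL²) / (2·IK·IL)
  ∠KIL = 22.62°

Step 5: From LI = 24, LK = 10, IK = 26, by the inverse law of cosines:
  cos(∠ILK) = (LI² + LK² - IK²) / (2·LI·LK)
  ∠ILK = 90°

Step 6: From IB = 13, IF = 13.08, BF = 4, by the inverse law of cosines:
  cos(∠BIF) = (IB² + IF² - BF²) / (2·IB·IF)
  ∠BIF = 17.64°

Step 7: From IF = 13.08, IL = 24, FL = 26, by the inverse law of cosines:
  cos(∠FIL) = (IF² + IL² - FL²) / (2·IF·IL)
  ∠FIL = 83.49°

Step 8: From LA = 2·√109, LK = 10, AK = 24, by the inverse law of cosines:
  cos(∠ALK) = (LA² + LK² - AK²) / (2·LA·LK)
  ∠ALK = 95.5°

Step 9: From AK = 24, AL = 2·√109, KL = 10, by the inverse law of cosines:
  cos(∠KAL) = (AK² + AL² - KL²) / (2·AK·AL)
  ∠KAL = 24.5°

Step 10: From FB = 4, FI = 13.08, BI = 13, by the inverse law of cosines:
  cos(∠BFI) = (FB² + FI² - BI²) / (2·FB·FI)
  ∠BFI = 79.99°

Step 11: From FI = 13.08, FL = 26, IL = 24, by the inverse law of cosines:
  cos(∠IFL) = (FI² + FL² - IL²) / (2·FI·FL)
  ∠IFL = 66.51°

Step 12: From BF = 4, BI = 13, FI = 13.08, by the inverse law of cosines:
  cos(∠FBI) = (BF² + BI² - FI²) / (2·BF·BI)
  ∠FBI = 82.37°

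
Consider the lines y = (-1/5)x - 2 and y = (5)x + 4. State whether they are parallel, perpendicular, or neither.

Slope of line 1: m1 = -1/5
Slope of line 2: m2 = 5
Two lines are perpendicular when the product of their slopes is -1 (negative reciprocals).
m1 * m2 = (-1/5) * (5) = -1, confirming perpendicularity.

Perpendicular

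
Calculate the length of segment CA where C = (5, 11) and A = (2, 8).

d = sqrt((2 - 5)^2 + (8 - 11)^2)
d = sqrt(-3^2 + -3^2)
d = sqrt(9 + 9)
d = sqrt(18) = 3*sqrt(2)

3*sqrt(2)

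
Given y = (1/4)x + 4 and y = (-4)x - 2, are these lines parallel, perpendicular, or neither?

Slope of line 1: m1 = 1/4
Slope of line 2: m2 = -4
m1 * m2 = -1, so perpendicular.

Perpendicular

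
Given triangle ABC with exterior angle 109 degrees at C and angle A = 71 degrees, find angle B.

The exterior angle theorem states that an exterior angle equals the sum of the two non-adjacent interior angles.
So 109 = 71 + angle B, which gives angle B = 109 - 71 = 38 degrees.

38 degrees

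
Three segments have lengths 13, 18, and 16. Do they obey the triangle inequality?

For three segments to close into a triangle, no single side can be as long as the other two combined.
The longest side is 18, and 13 + 16 = 29 > 18.
A triangle can be formed.

Yes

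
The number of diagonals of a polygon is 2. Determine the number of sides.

Using d = n(n - 3)/2, we solve 2 = n(n - 3)/2.
So n(n - 3) = 4.
Testing n = 4: 4 * 1 = 4 = 4. Correct.
The polygon has 4 sides.

4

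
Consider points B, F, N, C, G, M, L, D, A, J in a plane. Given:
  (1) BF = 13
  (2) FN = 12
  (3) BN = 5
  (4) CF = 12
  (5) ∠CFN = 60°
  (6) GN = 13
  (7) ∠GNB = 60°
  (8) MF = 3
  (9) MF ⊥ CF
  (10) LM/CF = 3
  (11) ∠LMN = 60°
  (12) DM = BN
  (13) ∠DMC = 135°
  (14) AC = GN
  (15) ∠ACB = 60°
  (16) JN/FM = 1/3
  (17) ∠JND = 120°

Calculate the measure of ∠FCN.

Step 1: By the law of cosines on triangle CFN: CN² = 12² + 12² − 2·12·12·cos(60°) = 144, so CN = 12.
Step 2: By the inverse law of cosines on triangle FCN: cos(∠FCN) = (12² + 12² − 12²) / (2·12·12) = 144/288 = 0.5, so ∠FCN = 60°.

Therefore, the measure of angle ∠FCN = 60°.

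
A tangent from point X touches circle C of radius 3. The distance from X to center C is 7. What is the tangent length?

The tangent, radius, and line from the external point to the center form a right triangle.
The right angle is where the tangent meets the radius.
By the Pythagorean theorem: tangent² + 3² = 7²
tangent² = 49 - 9 = 40
tangent = 2*sqrt(10)

2*sqrt(10)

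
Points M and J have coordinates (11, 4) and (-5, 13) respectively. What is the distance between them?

d = sqrt((-16)^2 + (9)^2) = sqrt(337)

sqrt(337)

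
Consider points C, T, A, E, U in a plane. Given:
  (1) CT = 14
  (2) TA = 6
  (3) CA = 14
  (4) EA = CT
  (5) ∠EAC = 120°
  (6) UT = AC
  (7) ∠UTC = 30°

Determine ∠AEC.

From the given relations: EA = CT = 14.
Step 1: By the law of cosines on triangle EAC: EC² = 14² + 14² − 2·14·14·cos(120°) = 588, so EC = 14·√3.
Step 2: By the inverse law of cosines on triangle AEC: cos(∠AEC) = (14² + (14·√3)² − 14²) / (2·14·14·√3) = 588/678.96 = 0.866, so ∠AEC = 30°.

Therefore, the measure of angle ∠AEC = 30°.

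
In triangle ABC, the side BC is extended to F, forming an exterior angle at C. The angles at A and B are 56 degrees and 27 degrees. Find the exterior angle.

By the exterior angle theorem, an exterior angle of a triangle equals the sum of the two remote interior angles.
Exterior angle = angle A + angle B
Exterior angle = 56 + 27 = 83 degrees

83 degrees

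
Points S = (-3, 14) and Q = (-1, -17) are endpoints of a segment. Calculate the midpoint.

M = ((x₁ + x₂)/2, (y₁ + y₂)/2)
= ((-3 + -1)/2, (14 + -17)/2)
= (-4/2, -3/2) = (-2, -3/2)

(-2, -3/2)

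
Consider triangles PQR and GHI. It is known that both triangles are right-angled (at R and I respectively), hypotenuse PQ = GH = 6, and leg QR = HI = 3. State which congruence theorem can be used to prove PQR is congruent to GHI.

Consider the given information: both triangles are right-angled (at R and I respectively), hypotenuse PQ = GH = 6, and leg QR = HI = 3
This is not SSS or AAS: SSS requires all three pairs of sides, but we don't have that. AAS requires two angles and a non-included side.
The correct criterion is HL. The hypotenuse and one leg of two right triangles are equal (Hypotenuse-Leg).

HL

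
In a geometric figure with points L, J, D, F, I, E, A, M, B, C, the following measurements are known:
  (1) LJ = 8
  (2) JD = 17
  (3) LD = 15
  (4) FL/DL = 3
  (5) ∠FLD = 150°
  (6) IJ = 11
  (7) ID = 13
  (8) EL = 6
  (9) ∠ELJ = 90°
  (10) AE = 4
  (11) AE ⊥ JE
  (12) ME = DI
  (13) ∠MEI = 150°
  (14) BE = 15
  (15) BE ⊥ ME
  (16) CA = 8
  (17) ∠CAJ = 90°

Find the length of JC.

Step 1: By the law of cosines on triangle ELJ: EJ² = 6² + 8² − 2·6·8·cos(90°) = 100, so EJ = 10.
Step 2: By the law of cosines on triangle JEA: JA² = 10² + 4² − 2·10·4·cos(90°) = 116, so JA = 2·√29.
Step 3: By the law of cosines on triangle JAC: JC² = (2·√29)² + 8² − 2·2·√29·8·cos(90°) = 180, so JC = 6·√5.

Therefore, the length of JC = 6·√5.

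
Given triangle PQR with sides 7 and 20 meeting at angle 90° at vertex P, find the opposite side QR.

By the law of cosines: QR^2 = PQ^2 + PR^2 - 2*PQ*PR*cos(P)
QR^2 = 7^2 + 20^2 - 2*7*20*cos(90°)
QR^2 = 49 + 400 - 280*(0)
QR^2 = 449
QR = sqrt(449)

sqrt(449)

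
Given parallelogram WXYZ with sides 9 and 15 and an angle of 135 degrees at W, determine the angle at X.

Opposite sides of a parallelogram are parallel, so consecutive angles form co-interior angles on a transversal.
Co-interior angles sum to 180°, giving angle X = 180 - 135 = 45 degrees.

45 degrees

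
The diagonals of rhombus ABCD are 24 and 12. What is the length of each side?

The diagonals of a rhombus bisect each other at right angles.
Half-diagonals: 24/2 = 12 and 12/2 = 6
side = sqrt(12^2 + 6^2)
side = sqrt(144 + 36)
side = sqrt(180) = 6*sqrt(5)

6*sqrt(5)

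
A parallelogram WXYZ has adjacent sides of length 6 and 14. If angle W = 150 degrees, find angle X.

Consecutive angles are supplementary: angle X = 180 - 150 = 30 degrees.

30 degrees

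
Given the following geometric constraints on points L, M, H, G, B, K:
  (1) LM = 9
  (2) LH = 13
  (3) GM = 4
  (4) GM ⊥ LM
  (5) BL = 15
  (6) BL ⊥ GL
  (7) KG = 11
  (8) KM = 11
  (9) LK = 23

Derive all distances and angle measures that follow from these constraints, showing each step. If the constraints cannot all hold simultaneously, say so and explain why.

These constraints are not satisfiable: by the triangle inequality in triangle MLK, (1) LM = 9 and (8) KM = 11 force LK ≤ 9 + 11 = 20, but (9) says LK = 23. No planar figure meets all of them, so nothing further can be derived.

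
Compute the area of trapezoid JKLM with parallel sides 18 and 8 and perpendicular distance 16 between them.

A trapezoid's area equals the midsegment times the height.
The midsegment is (18 + 8) / 2 = 13.
Area = 13 * 16 = 208.

208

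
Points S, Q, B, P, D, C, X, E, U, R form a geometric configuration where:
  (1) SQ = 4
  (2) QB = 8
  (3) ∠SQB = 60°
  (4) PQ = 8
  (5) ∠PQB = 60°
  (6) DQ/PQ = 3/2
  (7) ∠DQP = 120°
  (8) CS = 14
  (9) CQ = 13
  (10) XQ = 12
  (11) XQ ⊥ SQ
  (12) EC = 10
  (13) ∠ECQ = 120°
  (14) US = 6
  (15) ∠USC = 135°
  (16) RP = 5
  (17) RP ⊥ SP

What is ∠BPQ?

Step 1: By the law of cosines on triangle PQB: PB² = 8² + 8² − 2·8·8·cos(60°) = 64, so PB = 8.
Step 2: By the inverse law of cosines on triangle BPQ: cos(∠BPQ) = (8² + 8² − 8²) / (2·8·8) = 64/128 = 0.5, so ∠BPQ = 60°.

Therefore, the measure of angle ∠BPQ = 60°.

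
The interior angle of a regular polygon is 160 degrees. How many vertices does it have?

Exterior angle = 180 - 160 = 20. n = 360 / 20 = 18.

18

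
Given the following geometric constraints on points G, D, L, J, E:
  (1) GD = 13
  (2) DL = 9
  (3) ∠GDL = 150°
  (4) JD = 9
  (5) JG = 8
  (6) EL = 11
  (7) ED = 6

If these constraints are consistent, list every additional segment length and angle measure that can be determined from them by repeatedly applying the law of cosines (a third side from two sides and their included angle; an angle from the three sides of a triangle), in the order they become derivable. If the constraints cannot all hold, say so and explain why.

The constraints are consistent. Derivable facts, in order:
After 1 step:
- GL ≈ 21.28
- ∠DEL = 54.85°
- ∠DGJ = 43.05°
- ∠DJG = 99.59°
- ∠DLE = 33.03°
- ∠EDL = 92.12°
- ∠GDJ = 37.36°
After 2 steps:
- ∠DGL = 12.21°
- ∠DLG = 17.79°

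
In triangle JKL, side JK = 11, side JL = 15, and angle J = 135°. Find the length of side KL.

When two sides and the included angle are known, the law of cosines gives the third side.
c^2 = a^2 + b^2 - 2ab cos(C) generalizes the Pythagorean theorem to non-right triangles.
Here: KL^2 = 121 + 225 - 330*(-sqrt(2)/2) = 165*sqrt(2) + 346
KL = sqrt(165*sqrt(2) + 346)

sqrt(165*sqrt(2) + 346)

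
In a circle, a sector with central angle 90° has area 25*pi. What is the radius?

The sector covers 90°/360° = 1/4 of the full circle.
Full circle area = 25*pi / 1/4 = 100*pi.
Since full area = πr², we get r² = 100*pi/π = 100, so r = 10.

10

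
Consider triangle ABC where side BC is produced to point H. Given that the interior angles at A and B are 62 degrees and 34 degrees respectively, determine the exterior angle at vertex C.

The interior angle at C is 180 - 62 - 34 = 84 degrees.
The exterior angle and interior angle at C are supplementary:
Exterior angle = 180 - 84 = 96 degrees.

96 degrees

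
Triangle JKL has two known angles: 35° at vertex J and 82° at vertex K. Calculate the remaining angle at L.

By the triangle angle sum property, the three interior angles of any triangle add up to 180°.
We know angle J = 35° and angle K = 82°, so their sum is 117°.
Therefore angle L = 180° - 117° = 63°.

63 degrees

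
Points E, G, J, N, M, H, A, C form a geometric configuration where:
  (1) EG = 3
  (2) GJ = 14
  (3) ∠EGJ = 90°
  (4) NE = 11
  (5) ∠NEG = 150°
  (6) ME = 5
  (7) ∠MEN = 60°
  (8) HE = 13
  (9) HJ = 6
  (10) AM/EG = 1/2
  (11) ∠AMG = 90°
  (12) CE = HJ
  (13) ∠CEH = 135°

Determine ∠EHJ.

Step 1: By the law of cosines on triangle EGJ: EJ² = 3² + 14² − 2·3·14·cos(90°) = 205, so EJ ≈ 14.32.
Step 2: By the inverse law of cosines on triangle EHJ: cos(∠EHJ) = (13² + 6² − 14.32²) / (2·13·6) = 0/156 = 0, so ∠EHJ = 90°.

Therefore, the measure of angle ∠EHJ = 90°.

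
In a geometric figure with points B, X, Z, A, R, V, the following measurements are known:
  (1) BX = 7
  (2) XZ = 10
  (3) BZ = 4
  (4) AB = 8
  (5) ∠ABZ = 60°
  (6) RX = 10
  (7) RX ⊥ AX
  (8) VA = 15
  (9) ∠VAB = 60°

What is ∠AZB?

Step 1: By the law of cosines on triangle ZBA: ZA² = 4² + 8² − 2·4·8·cos(60°) = 48, so ZA = 4·√3.
Step 2: By the inverse law of cosines on triangle AZB: cos(∠AZB) = ((4·√3)² + 4² − 8²) / (2·4·√3·4) = 0/55.43 = 0, so ∠AZB = 90°.

Therefore, the measure of angle ∠AZB = 90°.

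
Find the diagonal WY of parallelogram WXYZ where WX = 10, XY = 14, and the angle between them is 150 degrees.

The diagonal of a parallelogram can be found by treating two adjacent sides and the diagonal as a triangle.
Applying the law of cosines with sides 10, 14 and included angle 150°:
d^2 = 100 + 196 - 280*cos(150°) = 140*sqrt(3) + 296
d = 2*sqrt(35*sqrt(3) + 74)

2*sqrt(35*sqrt(3) + 74)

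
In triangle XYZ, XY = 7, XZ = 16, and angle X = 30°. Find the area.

Area = (1/2)(7)(16) sin(30°) = (1/2)(7)(16)(1/2) = 28

28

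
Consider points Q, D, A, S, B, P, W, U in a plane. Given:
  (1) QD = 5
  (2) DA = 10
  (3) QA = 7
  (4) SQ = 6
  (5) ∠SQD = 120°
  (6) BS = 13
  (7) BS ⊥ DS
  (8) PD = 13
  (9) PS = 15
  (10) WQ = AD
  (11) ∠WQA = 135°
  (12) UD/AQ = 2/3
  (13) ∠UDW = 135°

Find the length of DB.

Step 1: By the law of cosines on triangle DQS: DS² = 5² + 6² − 2·5·6·cos(120°) = 91, so DS = √91.
Step 2: By the law of cosines on triangle DSB: DB² = √91² + 13² − 2·√91·13·cos(90°) = 260, so DB = 2·√65.

Therefore, the length of DB = 2·√65.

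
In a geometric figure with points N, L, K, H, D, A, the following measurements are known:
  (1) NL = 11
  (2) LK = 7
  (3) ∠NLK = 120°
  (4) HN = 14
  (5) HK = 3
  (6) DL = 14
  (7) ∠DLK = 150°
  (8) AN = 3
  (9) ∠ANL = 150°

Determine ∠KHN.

Step 1: By the law of cosines on triangle KLN: KN² = 7² + 11² − 2·7·11·cos(120°) = 247, so KN ≈ 15.72.
Step 2: By the inverse law of cosines on triangle KHN: cos(∠KHN) = (3² + 14² − 15.72²) / (2·3·14) = -42/84 = -0.5, so ∠KHN = 120°.

Therefore, the measure of angle ∠KHN = 120°.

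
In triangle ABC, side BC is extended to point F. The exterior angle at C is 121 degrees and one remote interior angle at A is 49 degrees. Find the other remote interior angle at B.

The exterior angle theorem states that an exterior angle equals the sum of the two non-adjacent interior angles.
So 121 = 49 + angle B, which gives angle B = 121 - 49 = 72 degrees.

72 degrees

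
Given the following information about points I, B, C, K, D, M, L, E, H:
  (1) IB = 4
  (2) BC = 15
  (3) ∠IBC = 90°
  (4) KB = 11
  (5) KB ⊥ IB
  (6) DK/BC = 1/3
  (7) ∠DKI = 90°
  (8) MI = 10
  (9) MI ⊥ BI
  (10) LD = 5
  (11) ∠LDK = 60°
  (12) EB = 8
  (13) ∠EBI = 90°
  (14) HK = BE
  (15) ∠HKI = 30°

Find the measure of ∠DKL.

From the given relations: DK = 1/3·BC = 1/3·15 = 5.
Step 1: By the law of cosines on triangle KDL: KL² = 5² + 5² − 2·5·5·cos(60°) = 25, so KL = 5.
Step 2: By the inverse law of cosines on triangle DKL: cos(∠DKL) = (5² + 5² − 5²) / (2·5·5) = 25/50 = 0.5, so ∠DKL = 60°.

Therefore, the measure of angle ∠DKL = 60°.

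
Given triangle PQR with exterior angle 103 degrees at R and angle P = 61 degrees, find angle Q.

The exterior angle theorem states that an exterior angle equals the sum of the two non-adjacent interior angles.
So 103 = 61 + angle Q, which gives angle Q = 103 - 61 = 42 degrees.

42 degrees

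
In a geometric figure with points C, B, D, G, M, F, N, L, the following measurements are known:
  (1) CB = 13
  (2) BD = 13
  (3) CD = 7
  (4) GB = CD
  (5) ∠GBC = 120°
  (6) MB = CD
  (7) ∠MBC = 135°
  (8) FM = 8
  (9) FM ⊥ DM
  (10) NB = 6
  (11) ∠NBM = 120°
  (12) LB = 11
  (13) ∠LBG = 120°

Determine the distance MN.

From the given relations: MB = CD = 7.
Step 1: By the law of cosines on triangle MBN: MN² = 7² + 6² − 2·7·6·cos(120°) = 127, so MN = √127.

Therefore, the length of MN = √127.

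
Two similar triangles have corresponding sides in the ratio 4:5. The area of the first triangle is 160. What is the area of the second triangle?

For similar figures, the area ratio equals the square of the side ratio.
Side ratio (the first triangle to the second triangle) = 4:5, so area ratio = 4^2:5^2 = 16:25.
If the area of the first triangle is 160, then the area of the second triangle = 160 * (25/16) = 250.

250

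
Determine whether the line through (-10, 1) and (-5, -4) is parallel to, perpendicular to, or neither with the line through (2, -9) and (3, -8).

Slope of line 1: m1 = (-4 - 1)/(-5 - -10) = -5/5 = -1
Slope of line 2: m2 = (-8 - -9)/(3 - 2) = 1/1 = 1
Two lines are perpendicular when the product of their slopes is -1 (negative reciprocals).
m1 * m2 = (-1) * (1) = -1, confirming perpendicularity.

Perpendicular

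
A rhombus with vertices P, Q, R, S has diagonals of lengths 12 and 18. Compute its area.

Area = (12 * 18) / 2 = 216 / 2 = 108

108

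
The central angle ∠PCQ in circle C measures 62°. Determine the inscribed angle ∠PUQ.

Inscribed angle = 62° / 2 = 31° (inscribed angle theorem).

31°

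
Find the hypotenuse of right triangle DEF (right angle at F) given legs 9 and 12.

DE = sqrt(9^2 + 12^2) = sqrt(225) = 15

15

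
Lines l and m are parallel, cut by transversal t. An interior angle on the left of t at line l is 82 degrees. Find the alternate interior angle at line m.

Alternate interior angles lie on opposite sides of the transversal, between the parallel lines.
By the alternate interior angle theorem, they are equal: 82 degrees.

82 degrees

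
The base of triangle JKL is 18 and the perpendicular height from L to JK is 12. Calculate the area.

A triangle's area is half the area of a rectangle with the same base and height.
Area = (1/2) * 18 * 12 = 108.

108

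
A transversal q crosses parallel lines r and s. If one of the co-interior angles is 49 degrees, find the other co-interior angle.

Co-interior angles (same-side interior) formed by parallel lines and a transversal are supplementary (sum to 180 degrees).
The given angle is 49 degrees.
The co-interior angle = 180 - 49 = 131 degrees.

131 degrees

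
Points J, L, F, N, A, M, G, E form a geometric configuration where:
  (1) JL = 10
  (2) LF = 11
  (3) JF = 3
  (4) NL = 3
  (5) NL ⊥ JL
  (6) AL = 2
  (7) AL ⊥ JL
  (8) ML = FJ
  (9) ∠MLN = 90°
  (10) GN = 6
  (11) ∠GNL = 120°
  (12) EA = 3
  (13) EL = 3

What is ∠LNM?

From the given relations: ML = FJ = 3.
Step 1: By the law of cosines on triangle NLM: NM² = 3² + 3² − 2·3·3·cos(90°) = 18, so NM = 3·√2.
Step 2: By the inverse law of cosines on triangle LNM: cos(∠LNM) = (3² + (3·√2)² − 3²) / (2·3·3·√2) = 18/25.46 = 0.7071, so ∠LNM = 45°.

Therefore, the measure of angle ∠LNM = 45°.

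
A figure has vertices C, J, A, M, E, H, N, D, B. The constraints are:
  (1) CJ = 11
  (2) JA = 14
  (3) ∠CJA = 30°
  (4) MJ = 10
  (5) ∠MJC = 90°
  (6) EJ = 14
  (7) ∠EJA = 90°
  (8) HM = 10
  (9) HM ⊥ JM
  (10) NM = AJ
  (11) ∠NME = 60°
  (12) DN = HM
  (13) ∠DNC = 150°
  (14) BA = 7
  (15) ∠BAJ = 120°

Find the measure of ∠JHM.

Step 1: By the law of cosines on triangle HMJ: HJ² = 10² + 10² − 2·10·10·cos(90°) = 200, so HJ = 10·√2.
Step 2: By the inverse law of cosines on triangle JHM: cos(∠JHM) = ((10·√2)² + 10² − 10²) / (2·10·√2·10) = 200/282.84 = 0.7071, so ∠JHM = 45°.

Therefore, the measure of angle ∠JHM = 45°.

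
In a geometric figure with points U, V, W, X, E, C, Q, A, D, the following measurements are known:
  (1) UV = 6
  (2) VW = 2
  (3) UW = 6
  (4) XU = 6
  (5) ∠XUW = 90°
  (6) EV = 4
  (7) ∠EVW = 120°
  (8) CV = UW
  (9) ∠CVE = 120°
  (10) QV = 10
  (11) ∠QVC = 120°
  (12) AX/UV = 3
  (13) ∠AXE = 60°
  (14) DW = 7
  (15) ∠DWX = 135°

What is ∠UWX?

Step 1: By the law of cosines on triangle WUX: WX² = 6² + 6² − 2·6·6·cos(90°) = 72, so WX = 6·√2.
Step 2: By the inverse law of cosines on triangle UWX: cos(∠UWX) = (6² + (6·√2)² − 6²) / (2·6·6·√2) = 72/101.82 = 0.7071, so ∠UWX = 45°.

Therefore, the measure of angle ∠UWX = 45°.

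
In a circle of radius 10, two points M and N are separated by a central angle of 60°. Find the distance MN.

Chord length = 2r sin(θ/2)
= 2 × 10 × sin(60°/2)
= 2 × 10 × sin(30°)
= 10

10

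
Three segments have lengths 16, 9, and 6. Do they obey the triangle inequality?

Check the triangle inequality: 9 + 6 = 15 ≤ 16.
Since the sum of two sides does not exceed the third, no triangle can be formed.

No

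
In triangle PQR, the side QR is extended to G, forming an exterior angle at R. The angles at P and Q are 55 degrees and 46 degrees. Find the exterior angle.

Exterior angle = 55 + 46 = 101 degrees (exterior angle theorem).

101 degrees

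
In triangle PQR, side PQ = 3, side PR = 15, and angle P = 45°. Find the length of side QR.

When two sides and the included angle are known, the law of cosines gives the third side.
c^2 = a^2 + b^2 - 2ab cos(C) generalizes the Pythagorean theorem to non-right triangles.
Here: QR^2 = 9 + 225 - 90*(sqrt(2)/2) = 234 - 45*sqrt(2)
QR = 3*sqrt(26 - 5*sqrt(2))

3*sqrt(26 - 5*sqrt(2))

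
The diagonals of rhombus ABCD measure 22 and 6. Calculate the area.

Area of a rhombus = (d1 * d2) / 2
Area = (22 * 6) / 2
Area = 132 / 2
Area = 66

66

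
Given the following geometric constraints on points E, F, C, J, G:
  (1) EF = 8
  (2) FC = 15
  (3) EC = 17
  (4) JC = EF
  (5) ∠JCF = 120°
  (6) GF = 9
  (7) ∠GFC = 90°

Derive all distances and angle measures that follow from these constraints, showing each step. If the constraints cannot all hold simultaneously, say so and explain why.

The constraints are consistent.

From the given relations:
  JC = EF = 8

Step 1: From FC = 15, CJ = 8, and ∠FCJ = 120°, by the law of cosines:
  FJ² = FC² + CJ² - 2·FC·CJ·cos(120°) = 225 + 64 + 120 = 409
  FJ ≈ 20.22

Step 2: From CF = 15, FG = 9, and ∠CFG = 90°, by the law of cosines:
  CG² = CF² + FG² - 2·CF·FG·cos(90°) = 225 + 81 - 0 = 306
  CG = 3·√34

Step 3: From EC = 17, EF = 8, CF = 15, by the inverse law of cosines:
  cos(∠CEF) = (EC² + EF² - CF²) / (2·EC·EF)
  ∠CEF = 61.93°

Step 4: From FC = 15, FE = 8, CE = 17, by the inverse law of cosines:
  cos(∠CFE) = (FC² + FE² - CE²) / (2·FC·FE)
  ∠CFE = 90°

Step 5: From CE = 17, CF = 15, EF = 8, by the inverse law of cosines:
  cos(∠ECF) = (CE² + CF² - EF²) / (2·CE·CF)
  ∠ECF = 28.07°

Step 6: From FC = 15, FJ = 20.22, CJ = 8, by the inverse law of cosines:
  cos(∠CFJ) = (FC² + FJ² - CJ²) / (2·FC·FJ)
  ∠CFJ = 20.03°

Step 7: From CF = 15, CG = 3·√34, FG = 9, by the inverse law of cosines:
  cos(∠FCG) = (CF² + CG² - FG²) / (2·CF·CG)
  ∠FCG = 30.96°

Step 8: From JC = 8, JF = 20.22, CF = 15, by the inverse law of cosines:
  cos(∠CJF) = (JC² + JF² - CF²) / (2·JC·JF)
  ∠CJF = 39.97°

Step 9: From GC = 3·√34, GF = 9, CF = 15, by the inverse law of cosines:
  cos(∠CGF) = (GC² + GF² - CF²) / (2·GC·GF)
  ∠CGF = 59.04°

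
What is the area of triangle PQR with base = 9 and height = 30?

Area = (1/2) * base * height
Area = (1/2) * 9 * 30
Area = 135

135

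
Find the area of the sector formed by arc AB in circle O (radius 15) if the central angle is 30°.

Sector area = πr² × θ/360
= π × 15² × 1/12
= π × 225 × 1/12
= 75*pi/4

75*pi/4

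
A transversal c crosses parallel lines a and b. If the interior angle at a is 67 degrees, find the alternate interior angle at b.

Alternate interior angles lie on opposite sides of the transversal, between the parallel lines.
By the alternate interior angle theorem, they are equal: 67 degrees.

67 degrees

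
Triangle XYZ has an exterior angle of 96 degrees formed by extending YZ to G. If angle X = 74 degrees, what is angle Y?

The exterior angle theorem states that an exterior angle equals the sum of the two non-adjacent interior angles.
So 96 = 74 + angle Y, which gives angle Y = 96 - 74 = 22 degrees.

22 degrees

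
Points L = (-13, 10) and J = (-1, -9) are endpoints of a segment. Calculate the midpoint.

M = ((x₁ + x₂)/2, (y₁ + y₂)/2)
= ((-13 + -1)/2, (10 + -9)/2)
= (-14/2, 1/2) = (-7, 1/2)

(-7, 1/2)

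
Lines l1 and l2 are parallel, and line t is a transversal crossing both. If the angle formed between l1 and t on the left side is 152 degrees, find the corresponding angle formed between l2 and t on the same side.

Corresponding angles are equal: 152 degrees.

152 degrees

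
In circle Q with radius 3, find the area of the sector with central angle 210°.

Sector area = π(3²)(7/12) = 21*pi/4

21*pi/4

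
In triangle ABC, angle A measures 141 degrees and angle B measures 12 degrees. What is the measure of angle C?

The interior angles sum to 180°: angle C = 180 - 141 - 12 = 27°.
The triangle is obtuse (angles 141°, 12°, 27°).

27 degrees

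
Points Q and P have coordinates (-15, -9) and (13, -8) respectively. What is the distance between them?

d = sqrt((28)^2 + (1)^2) = sqrt(785)

sqrt(785)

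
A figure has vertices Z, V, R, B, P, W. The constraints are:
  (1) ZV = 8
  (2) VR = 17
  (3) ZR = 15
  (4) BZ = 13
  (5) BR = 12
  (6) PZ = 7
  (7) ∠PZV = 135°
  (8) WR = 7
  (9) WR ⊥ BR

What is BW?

Step 1: By the law of cosines on triangle BRW: BW² = 12² + 7² − 2·12·7·cos(90°) = 193, so BW = √193.

Therefore, the length of BW = √193.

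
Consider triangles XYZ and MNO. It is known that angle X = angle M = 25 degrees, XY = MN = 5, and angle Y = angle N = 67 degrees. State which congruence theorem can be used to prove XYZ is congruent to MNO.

Consider the given information: angle X = angle M = 25 degrees, XY = MN = 5, and angle Y = angle N = 67 degrees
This is not SAS or HL: SAS requires two sides and the included angle between them. HL only applies to right triangles with matching hypotenuse and leg.
The correct criterion is ASA. Two pairs of corresponding angles and the included side are equal (Angle-Side-Angle).

ASA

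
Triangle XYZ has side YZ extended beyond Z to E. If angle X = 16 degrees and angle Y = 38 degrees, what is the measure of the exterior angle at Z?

Exterior angle = 16 + 38 = 54 degrees (exterior angle theorem).

54 degrees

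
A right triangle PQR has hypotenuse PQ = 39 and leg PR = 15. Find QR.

Rearranging the Pythagorean theorem to solve for the unknown leg:
leg^2 = hypotenuse^2 - known_leg^2 = 1521 - 225 = 1296
leg = sqrt(1296) = 36.

36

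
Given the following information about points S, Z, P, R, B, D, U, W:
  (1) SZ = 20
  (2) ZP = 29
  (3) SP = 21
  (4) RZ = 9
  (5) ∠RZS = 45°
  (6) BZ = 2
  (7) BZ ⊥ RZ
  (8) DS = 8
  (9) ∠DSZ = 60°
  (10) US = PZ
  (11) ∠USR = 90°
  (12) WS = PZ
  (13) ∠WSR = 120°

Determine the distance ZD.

Step 1: By the law of cosines on triangle ZSD: ZD² = 20² + 8² − 2·20·8·cos(60°) = 304, so ZD = 4·√19.

Therefore, the length of ZD = 4·√19.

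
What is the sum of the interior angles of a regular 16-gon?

The sum of interior angles of an n-sided polygon is (n - 2) * 180.
For n = 16: (16 - 2) * 180 = 14 * 180 = 2520 degrees.

2520 degrees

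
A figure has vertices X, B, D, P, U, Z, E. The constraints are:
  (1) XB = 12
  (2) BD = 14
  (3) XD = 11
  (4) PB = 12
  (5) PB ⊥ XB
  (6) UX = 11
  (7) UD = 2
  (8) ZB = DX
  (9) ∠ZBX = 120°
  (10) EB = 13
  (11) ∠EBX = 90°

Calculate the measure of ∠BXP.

Step 1: By the law of cosines on triangle XBP: XP² = 12² + 12² − 2·12·12·cos(90°) = 288, so XP = 12·√2.
Step 2: By the inverse law of cosines on triangle BXP: cos(∠BXP) = (12² + (12·√2)² − 12²) / (2·12·12·√2) = 288/407.29 = 0.7071, so ∠BXP = 45°.

Therefore, the measure of angle ∠BXP = 45°.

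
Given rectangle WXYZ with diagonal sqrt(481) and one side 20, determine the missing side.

The diagonal of a rectangle forms a right triangle with the two sides.
Rearranging the Pythagorean theorem: missing side = sqrt(d^2 - known^2).
= sqrt(481 - 400) = sqrt(81) = 9.

9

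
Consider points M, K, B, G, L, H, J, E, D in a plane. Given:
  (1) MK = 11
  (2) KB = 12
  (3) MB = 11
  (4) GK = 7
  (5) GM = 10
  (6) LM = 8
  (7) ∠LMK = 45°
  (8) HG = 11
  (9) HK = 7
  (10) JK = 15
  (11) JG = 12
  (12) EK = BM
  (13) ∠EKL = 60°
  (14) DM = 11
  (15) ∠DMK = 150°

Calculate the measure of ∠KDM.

Step 1: By the law of cosines on triangle DMK: DK² = 11² + 11² − 2·11·11·cos(150°) = 451.58, so DK ≈ 21.25.
Step 2: By the inverse law of cosines on triangle KDM: cos(∠KDM) = (21.25² + 11² − 11²) / (2·21.25·11) = 451.58/467.51 = 0.9659, so ∠KDM = 15°.

Therefore, the measure of angle ∠KDM = 15°.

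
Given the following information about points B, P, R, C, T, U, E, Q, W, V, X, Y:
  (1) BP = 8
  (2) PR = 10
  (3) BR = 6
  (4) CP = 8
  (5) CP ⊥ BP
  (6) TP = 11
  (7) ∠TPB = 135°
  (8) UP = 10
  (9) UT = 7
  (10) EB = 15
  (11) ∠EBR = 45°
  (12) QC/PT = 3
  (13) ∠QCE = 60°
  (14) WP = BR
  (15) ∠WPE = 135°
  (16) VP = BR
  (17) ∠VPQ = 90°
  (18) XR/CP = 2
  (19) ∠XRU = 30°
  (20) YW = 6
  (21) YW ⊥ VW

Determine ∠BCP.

Step 1: By the law of cosines on triangle CPB: CB² = 8² + 8² − 2·8·8·cos(90°) = 128, so CB = 8·√2.
Step 2: By the inverse law of cosines on triangle BCP: cos(∠BCP) = ((8·√2)² + 8² − 8²) / (2·8·√2·8) = 128/181.02 = 0.7071, so ∠BCP = 45°.

Therefore, the measure of angle ∠BCP = 45°.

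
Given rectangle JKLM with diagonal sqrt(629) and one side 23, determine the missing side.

b = sqrt(d^2 - a^2) = sqrt(629 - 529) = sqrt(100) = 10

10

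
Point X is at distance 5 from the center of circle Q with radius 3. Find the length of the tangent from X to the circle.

tangent = √(d² - r²) = √(5² - 3²) = √(25 - 9) = √16 = 4

4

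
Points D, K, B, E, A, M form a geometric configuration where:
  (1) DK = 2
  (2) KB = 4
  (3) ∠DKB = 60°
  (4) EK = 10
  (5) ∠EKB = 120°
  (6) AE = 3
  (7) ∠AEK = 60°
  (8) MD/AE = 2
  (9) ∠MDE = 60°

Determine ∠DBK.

Step 1: By the law of cosines on triangle BKD: BD² = 4² + 2² − 2·4·2·cos(60°) = 12, so BD = 2·√3.
Step 2: By the inverse law of cosines on triangle DBK: cos(∠DBK) = ((2·√3)² + 4² − 2²) / (2·2·√3·4) = 24/27.71 = 0.866, so ∠DBK = 30°.

Therefore, the measure of angle ∠DBK = 30°.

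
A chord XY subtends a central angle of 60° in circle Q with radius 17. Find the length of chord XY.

Chord length = 2r sin(θ/2)
= 2 × 17 × sin(60°/2)
= 2 × 17 × sin(30°)
= 17

17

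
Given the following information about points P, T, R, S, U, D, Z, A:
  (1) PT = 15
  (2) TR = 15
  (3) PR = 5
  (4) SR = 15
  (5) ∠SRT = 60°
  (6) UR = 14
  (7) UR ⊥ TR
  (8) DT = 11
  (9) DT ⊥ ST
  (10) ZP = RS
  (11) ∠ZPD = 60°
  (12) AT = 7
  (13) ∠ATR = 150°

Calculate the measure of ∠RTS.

Step 1: By the law of cosines on triangle TRS: TS² = 15² + 15² − 2·15·15·cos(60°) = 225, so TS = 15.
Step 2: By the inverse law of cosines on triangle RTS: cos(∠RTS) = (15² + 15² − 15²) / (2·15·15) = 225/450 = 0.5, so ∠RTS = 60°.

Therefore, the measure of angle ∠RTS = 60°.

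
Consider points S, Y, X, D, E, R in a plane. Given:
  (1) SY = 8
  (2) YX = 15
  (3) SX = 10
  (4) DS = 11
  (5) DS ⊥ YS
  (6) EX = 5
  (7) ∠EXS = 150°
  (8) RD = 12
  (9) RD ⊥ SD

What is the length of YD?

Step 1: By the law of cosines on triangle YSD: YD² = 8² + 11² − 2·8·11·cos(90°) = 185, so YD = √185.

Therefore, the length of YD = √185.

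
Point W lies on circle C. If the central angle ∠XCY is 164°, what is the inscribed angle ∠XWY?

By the inscribed angle theorem, the inscribed angle is half the central angle.
Inscribed angle = 164° / 2 = 82°

82°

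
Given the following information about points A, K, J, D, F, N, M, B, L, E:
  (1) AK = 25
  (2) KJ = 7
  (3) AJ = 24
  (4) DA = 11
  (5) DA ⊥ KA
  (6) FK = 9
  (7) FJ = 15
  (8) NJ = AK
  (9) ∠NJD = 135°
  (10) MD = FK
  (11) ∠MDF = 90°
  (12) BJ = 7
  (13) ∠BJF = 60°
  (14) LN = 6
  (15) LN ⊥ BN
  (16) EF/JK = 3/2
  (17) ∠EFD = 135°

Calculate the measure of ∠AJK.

Step 1: By the inverse law of cosines on triangle AJK: cos(∠AJK) = (24² + 7² − 25²) / (2·24·7) = 0/336 = 0, so ∠AJK = 90°.

Therefore, the measure of angle ∠AJK = 90°.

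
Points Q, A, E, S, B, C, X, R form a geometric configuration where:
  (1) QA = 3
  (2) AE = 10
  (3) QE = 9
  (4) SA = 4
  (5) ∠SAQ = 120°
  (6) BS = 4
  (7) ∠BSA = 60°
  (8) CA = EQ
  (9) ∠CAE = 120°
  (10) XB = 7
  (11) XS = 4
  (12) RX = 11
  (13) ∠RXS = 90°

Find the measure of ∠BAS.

Step 1: By the law of cosines on triangle ASB: AB² = 4² + 4² − 2·4·4·cos(60°) = 16, so AB = 4.
Step 2: By the inverse law of cosines on triangle BAS: cos(∠BAS) = (4² + 4² − 4²) / (2·4·4) = 16/32 = 0.5, so ∠BAS = 60°.

Therefore, the measure of angle ∠BAS = 60°.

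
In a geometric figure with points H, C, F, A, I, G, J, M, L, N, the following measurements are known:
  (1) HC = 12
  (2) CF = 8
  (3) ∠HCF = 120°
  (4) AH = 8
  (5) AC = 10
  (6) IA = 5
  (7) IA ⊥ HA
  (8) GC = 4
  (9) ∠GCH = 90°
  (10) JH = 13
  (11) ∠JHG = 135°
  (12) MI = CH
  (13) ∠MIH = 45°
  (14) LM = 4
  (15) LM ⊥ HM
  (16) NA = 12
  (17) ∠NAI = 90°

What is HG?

Step 1: By the law of cosines on triangle HCG: HG² = 12² + 4² − 2·12·4·cos(90°) = 160, so HG = 4·√10.

Therefore, the length of HG = 4·√10.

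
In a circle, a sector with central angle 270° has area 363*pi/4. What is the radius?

Sector area A = πr² × θ/360, so r² = 360A / (πθ).
r² = 360 × 363*pi/4 / (π × 270)
r² = 121
r = 11

11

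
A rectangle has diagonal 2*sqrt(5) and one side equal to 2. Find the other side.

The diagonal of a rectangle forms a right triangle with the two sides.
Rearranging the Pythagorean theorem: missing side = sqrt(d^2 - known^2).
= sqrt(20 - 4) = sqrt(16) = 4.

4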